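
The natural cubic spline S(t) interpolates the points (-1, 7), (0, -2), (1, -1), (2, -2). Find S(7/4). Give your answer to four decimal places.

With σ_i denoting the second derivative at x_i, h_i = 1, 1, 1, and Δ_i = (y_(i+1) − y_i)/h_i = -9, 1, -1:
  1·σ_0 + 4·σ_1 + 1·σ_2 = 6(Δ_1 - Δ_0) = 60
  1·σ_1 + 4·σ_2 + 1·σ_3 = 6(Δ_2 - Δ_1) = -12
Natural end conditions: σ_0 = σ_3 = 0.
Solving: σ_0 = 0, σ_1 = 84/5, σ_2 = -36/5, σ_3 = 0.
On [1, 2], S(t) = -1 + 7/5·(t - 1) - 18/5·(t - 1)² + 6/5·(t - 1)³.
With (t - 1) = 3/4: S(7/4) = -47/32.

-1.4688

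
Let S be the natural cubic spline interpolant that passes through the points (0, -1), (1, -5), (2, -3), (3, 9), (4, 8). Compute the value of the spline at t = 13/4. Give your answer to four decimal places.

Let σ_i = S''(x_i). Step sizes h_i = 1, 1, 1, 1; slopes of the chords Δ_i = (y_(i+1) - y_i)/h_i = -4, 2, 12, -1.
  1·σ_0 + 4·σ_1 + 1·σ_2 = 6(Δ_1 - Δ_0) = 36
  1·σ_1 + 4·σ_2 + 1·σ_3 = 6(Δ_2 - Δ_1) = 60
  1·σ_2 + 4·σ_3 + 1·σ_4 = 6(Δ_3 - Δ_2) = -78
Natural end conditions: σ_0 = σ_4 = 0.
Solving the tridiagonal system: σ_0 = 0, σ_1 = 111/28, σ_2 = 141/7, σ_3 = -687/28, σ_4 = 0.
On [3, 4], S(t) = 9 + 201/28·(t - 3) - 687/56·(t - 3)² + 229/56·(t - 3)³.
With (t - 3) = 1/4: S(13/4) = 5167/512.

10.0918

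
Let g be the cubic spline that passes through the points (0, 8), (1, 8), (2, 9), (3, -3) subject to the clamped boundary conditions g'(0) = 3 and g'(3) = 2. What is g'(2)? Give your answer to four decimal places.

Write M_i for g''(x_i). With h_i = 1, 1, 1 and divided differences Δ_i = 0, 1, -12, the continuity of g' gives the tridiagonal system
  1·M_0 + 4·M_1 + 1·M_2 = 6(Δ_1 - Δ_0) = 6
  1·M_1 + 4·M_2 + 1·M_3 = 6(Δ_2 - Δ_1) = -78
Clamped end conditions give two more equations: 2h_0·M_0 + h_0·M_1 = 6(Δ_0 - g'(0)) = -18 and h_2·M_2 + 2h_2·M_3 = 6(g'(3) - Δ_2) = 84.
Solving the tridiagonal system: M_0 = -50/3, M_1 = 46/3, M_2 = -116/3, M_3 = 184/3.
On [2, 3], g'(x) = b_2 + 2c_2·(x - 2) + 3d_2·(x - 2)² with b_2 = Δ_2 - h_2(2M_2 + M_3)/6 = -28/3, c_2 = M_2/2 = -58/3, d_2 = (M_3 - M_2)/(6h_2) = 50/3. So g'(2) = -28/3.

-9.3333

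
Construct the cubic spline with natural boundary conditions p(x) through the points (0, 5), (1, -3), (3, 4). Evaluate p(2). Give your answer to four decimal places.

-2.3750

With m_i denoting the second derivative at x_i, h_i = 1, 2, and Δ_i = (y_(i+1) − y_i)/h_i = -8, 7/2:
  1·m_0 + 6·m_1 + 2·m_2 = 6(Δ_1 - Δ_0) = 69
Natural end conditions: m_0 = m_2 = 0.
Hence m_0 = 0, m_1 = 23/2, m_2 = 0.
On [1, 3], p(x) = -3 - 25/6·(x - 1) + 23/4·(x - 1)² - 23/24·(x - 1)³.
With (x - 1) = 1: p(2) = -19/8.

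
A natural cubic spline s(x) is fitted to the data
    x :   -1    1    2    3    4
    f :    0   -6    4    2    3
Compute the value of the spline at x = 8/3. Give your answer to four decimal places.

Write m_i for s''(x_i). With h_i = 2, 1, 1, 1 and divided differences Δ_i = -3, 10, -2, 1, the continuity of s' gives the tridiagonal system
  2·m_0 + 6·m_1 + 1·m_2 = 6(Δ_1 - Δ_0) = 78
  1·m_1 + 4·m_2 + 1·m_3 = 6(Δ_2 - Δ_1) = -72
  1·m_2 + 4·m_3 + 1·m_4 = 6(Δ_3 - Δ_2) = 18
Natural end conditions: m_0 = m_4 = 0.
Solving the tridiagonal system: m_0 = 0, m_1 = 738/43, m_2 = -1074/43, m_3 = 462/43, m_4 = 0.
On [2, 3], s(x) = 4 + 195/43·(x - 2) - 537/43·(x - 2)² + 256/43·(x - 2)³.
With (x - 2) = 2/3: s(8/3) = 3758/1161.

3.2369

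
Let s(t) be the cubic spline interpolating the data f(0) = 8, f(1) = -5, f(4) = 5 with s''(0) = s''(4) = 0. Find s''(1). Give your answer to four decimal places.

12.2500

Put M_i = s'' at the i-th knot. Here h = (1, 3) and Δ = (-13, 10/3), so the interior equations h_(i-1)·M_(i-1) + 2(h_(i-1)+h_i)·M_i + h_i·M_(i+1) = 6(Δ_i − Δ_(i-1)) read
  1·M_0 + 8·M_1 + 3·M_2 = 6(Δ_1 - Δ_0) = 98
Natural end conditions: M_0 = M_2 = 0.
Forward elimination and back-substitution give M_0 = 0, M_1 = 49/4, M_2 = 0.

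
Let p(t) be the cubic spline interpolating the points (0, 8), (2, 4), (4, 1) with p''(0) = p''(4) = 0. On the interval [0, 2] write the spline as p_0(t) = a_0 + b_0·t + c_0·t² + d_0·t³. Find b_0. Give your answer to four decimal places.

-2.1250

With M_i denoting the second derivative at x_i, h_i = 2, 2, and Δ_i = (y_(i+1) − y_i)/h_i = -2, -3/2:
  2·M_0 + 8·M_1 + 2·M_2 = 6(Δ_1 - Δ_0) = 3
Natural end conditions: M_0 = M_2 = 0.
Hence M_0 = 0, M_1 = 3/8, M_2 = 0.
On [0, 2], with p_0(t) = a_0 + b_0·t + c_0·t² + d_0·t³: c_0 = M_0/2 = 0, d_0 = (M_1 - M_0)/(6h_0) = 1/32, b_0 = Δ_0 - h_0(2M_0 + M_1)/6 = -17/8.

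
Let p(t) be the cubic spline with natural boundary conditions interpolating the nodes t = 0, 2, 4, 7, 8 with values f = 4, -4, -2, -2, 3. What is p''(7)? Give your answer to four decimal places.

Put σ_i = p'' at the i-th knot. Here h = (2, 2, 3, 1) and Δ = (-4, 1, 0, 5), so the interior equations h_(i-1)·σ_(i-1) + 2(h_(i-1)+h_i)·σ_i + h_i·σ_(i+1) = 6(Δ_i − Δ_(i-1)) read
  2·σ_0 + 8·σ_1 + 2·σ_2 = 6(Δ_1 - Δ_0) = 30
  2·σ_1 + 10·σ_2 + 3·σ_3 = 6(Δ_2 - Δ_1) = -6
  3·σ_2 + 8·σ_3 + 1·σ_4 = 6(Δ_3 - Δ_2) = 30
Natural end conditions: σ_0 = σ_4 = 0.
Solving the tridiagonal system: σ_0 = 0, σ_1 = 1203/268, σ_2 = -198/67, σ_3 = 651/134, σ_4 = 0.

4.8582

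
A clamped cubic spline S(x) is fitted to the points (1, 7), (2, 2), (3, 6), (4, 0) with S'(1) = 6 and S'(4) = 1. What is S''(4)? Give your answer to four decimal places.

37.4667

Write M_i for S''(x_i). With h_i = 1, 1, 1 and divided differences Δ_i = -5, 4, -6, the continuity of S' gives the tridiagonal system
  1·M_0 + 4·M_1 + 1·M_2 = 6(Δ_1 - Δ_0) = 54
  1·M_1 + 4·M_2 + 1·M_3 = 6(Δ_2 - Δ_1) = -60
Clamped end conditions give two more equations: 2h_0·M_0 + h_0·M_1 = 6(Δ_0 - S'(1)) = -66 and h_2·M_2 + 2h_2·M_3 = 6(S'(4) - Δ_2) = 42.
Solving the tridiagonal system: M_0 = -752/15, M_1 = 514/15, M_2 = -494/15, M_3 = 562/15.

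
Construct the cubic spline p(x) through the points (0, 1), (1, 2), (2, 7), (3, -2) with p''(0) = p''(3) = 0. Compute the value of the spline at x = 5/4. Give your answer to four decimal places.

Put σ_i = p'' at the i-th knot. Here h = (1, 1, 1) and Δ = (1, 5, -9), so the interior equations h_(i-1)·σ_(i-1) + 2(h_(i-1)+h_i)·σ_i + h_i·σ_(i+1) = 6(Δ_i − Δ_(i-1)) read
  1·σ_0 + 4·σ_1 + 1·σ_2 = 6(Δ_1 - Δ_0) = 24
  1·σ_1 + 4·σ_2 + 1·σ_3 = 6(Δ_2 - Δ_1) = -84
Natural end conditions: σ_0 = σ_3 = 0.
Solving: σ_0 = 0, σ_1 = 12, σ_2 = -24, σ_3 = 0.
On [1, 2], p(x) = 2 + 5·(x - 1) + 6·(x - 1)² - 6·(x - 1)³.
With (x - 1) = 1/4: p(5/4) = 113/32.

3.5313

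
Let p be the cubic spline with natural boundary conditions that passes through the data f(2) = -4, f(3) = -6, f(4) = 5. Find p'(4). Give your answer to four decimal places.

14.2500

Put M_i = p'' at the i-th knot. Here h = (1, 1) and Δ = (-2, 11), so the interior equations h_(i-1)·M_(i-1) + 2(h_(i-1)+h_i)·M_i + h_i·M_(i+1) = 6(Δ_i − Δ_(i-1)) read
  1·M_0 + 4·M_1 + 1·M_2 = 6(Δ_1 - Δ_0) = 78
Natural end conditions: M_0 = M_2 = 0.
Solving: M_0 = 0, M_1 = 39/2, M_2 = 0.
On [3, 4], p'(x) = b_1 + 2c_1·(x - 3) + 3d_1·(x - 3)² with b_1 = Δ_1 - h_1(2M_1 + M_2)/6 = 9/2, c_1 = M_1/2 = 39/4, d_1 = (M_2 - M_1)/(6h_1) = -13/4. So p'(4) = 57/4.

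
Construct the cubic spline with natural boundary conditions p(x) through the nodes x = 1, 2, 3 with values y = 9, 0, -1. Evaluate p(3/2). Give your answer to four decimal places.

3.7500

With M_i denoting the second derivative at x_i, h_i = 1, 1, and Δ_i = (y_(i+1) − y_i)/h_i = -9, -1:
  1·M_0 + 4·M_1 + 1·M_2 = 6(Δ_1 - Δ_0) = 48
Natural end conditions: M_0 = M_2 = 0.
Solving: M_0 = 0, M_1 = 12, M_2 = 0.
On [1, 2], p(x) = 9 - 11·(x - 1) + 0·(x - 1)² + 2·(x - 1)³.
With (x - 1) = 1/2: p(3/2) = 15/4.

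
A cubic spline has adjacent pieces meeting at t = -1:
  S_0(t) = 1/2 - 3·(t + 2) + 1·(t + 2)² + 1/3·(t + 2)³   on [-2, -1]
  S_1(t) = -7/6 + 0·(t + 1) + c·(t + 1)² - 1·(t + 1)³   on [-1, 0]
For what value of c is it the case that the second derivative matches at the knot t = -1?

2

S_0''(t) = 2 + 2·(t + 2), so S_0''(-1) = 4. On the right, S_1''(-1) = 2c, so c = 2.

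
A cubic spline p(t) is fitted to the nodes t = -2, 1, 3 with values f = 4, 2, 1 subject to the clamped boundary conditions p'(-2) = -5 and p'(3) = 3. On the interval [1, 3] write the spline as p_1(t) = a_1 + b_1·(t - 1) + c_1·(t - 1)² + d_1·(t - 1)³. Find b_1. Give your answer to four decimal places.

Put M_i = p'' at the i-th knot. Here h = (3, 2) and Δ = (-2/3, -1/2), so the interior equations h_(i-1)·M_(i-1) + 2(h_(i-1)+h_i)·M_i + h_i·M_(i+1) = 6(Δ_i − Δ_(i-1)) read
  3·M_0 + 10·M_1 + 2·M_2 = 6(Δ_1 - Δ_0) = 1
Clamped end conditions give two more equations: 2h_0·M_0 + h_0·M_1 = 6(Δ_0 - p'(-2)) = 26 and h_1·M_1 + 2h_1·M_2 = 6(p'(3) - Δ_1) = 21.
Solving the tridiagonal system: M_0 = 35/6, M_1 = -3, M_2 = 27/4.
On [1, 3], with p_1(t) = a_1 + b_1·(t - 1) + c_1·(t - 1)² + d_1·(t - 1)³: c_1 = M_1/2 = -3/2, d_1 = (M_2 - M_1)/(6h_1) = 13/16, b_1 = Δ_1 - h_1(2M_1 + M_2)/6 = -3/4.

-0.7500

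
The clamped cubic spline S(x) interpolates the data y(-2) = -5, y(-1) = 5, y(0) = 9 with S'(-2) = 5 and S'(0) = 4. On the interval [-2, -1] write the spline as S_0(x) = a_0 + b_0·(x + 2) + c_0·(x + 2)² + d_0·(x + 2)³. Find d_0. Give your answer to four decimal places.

With m_i denoting the second derivative at x_i, h_i = 1, 1, and Δ_i = (y_(i+1) − y_i)/h_i = 10, 4:
  1·m_0 + 4·m_1 + 1·m_2 = 6(Δ_1 - Δ_0) = -36
Clamped end conditions give two more equations: 2h_0·m_0 + h_0·m_1 = 6(Δ_0 - S'(-2)) = 30 and h_1·m_1 + 2h_1·m_2 = 6(S'(0) - Δ_1) = 0.
Hence m_0 = 47/2, m_1 = -17, m_2 = 17/2.
On [-2, -1], with S_0(x) = a_0 + b_0·(x + 2) + c_0·(x + 2)² + d_0·(x + 2)³: c_0 = m_0/2 = 47/4, d_0 = (m_1 - m_0)/(6h_0) = -27/4, b_0 = Δ_0 - h_0(2m_0 + m_1)/6 = 5.

-6.7500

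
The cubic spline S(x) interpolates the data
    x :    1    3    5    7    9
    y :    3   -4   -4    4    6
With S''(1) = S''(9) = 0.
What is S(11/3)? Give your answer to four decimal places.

Put M_i = S'' at the i-th knot. Here h = (2, 2, 2, 2) and Δ = (-7/2, 0, 4, 1), so the interior equations h_(i-1)·M_(i-1) + 2(h_(i-1)+h_i)·M_i + h_i·M_(i+1) = 6(Δ_i − Δ_(i-1)) read
  2·M_0 + 8·M_1 + 2·M_2 = 6(Δ_1 - Δ_0) = 21
  2·M_1 + 8·M_2 + 2·M_3 = 6(Δ_2 - Δ_1) = 24
  2·M_2 + 8·M_3 + 2·M_4 = 6(Δ_3 - Δ_2) = -18
Natural end conditions: M_0 = M_4 = 0.
Solving the tridiagonal system: M_0 = 0, M_1 = 201/112, M_2 = 93/28, M_3 = -345/112, M_4 = 0.
On [3, 5], S(x) = -4 - 129/56·(x - 3) + 201/224·(x - 3)² + 57/448·(x - 3)³.
With (x - 3) = 2/3: S(11/3) = -1285/252.

-5.0992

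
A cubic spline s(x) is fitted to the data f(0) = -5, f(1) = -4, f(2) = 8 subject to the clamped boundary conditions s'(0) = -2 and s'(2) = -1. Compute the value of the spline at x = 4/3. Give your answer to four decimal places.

0.7407

With M_i denoting the second derivative at x_i, h_i = 1, 1, and Δ_i = (y_(i+1) − y_i)/h_i = 1, 12:
  1·M_0 + 4·M_1 + 1·M_2 = 6(Δ_1 - Δ_0) = 66
Clamped end conditions give two more equations: 2h_0·M_0 + h_0·M_1 = 6(Δ_0 - s'(0)) = 18 and h_1·M_1 + 2h_1·M_2 = 6(s'(2) - Δ_1) = -78.
Solving the tridiagonal system: M_0 = -7, M_1 = 32, M_2 = -55.
On [1, 2], s(x) = -4 + 21/2·(x - 1) + 16·(x - 1)² - 29/2·(x - 1)³.
With (x - 1) = 1/3: s(4/3) = 20/27.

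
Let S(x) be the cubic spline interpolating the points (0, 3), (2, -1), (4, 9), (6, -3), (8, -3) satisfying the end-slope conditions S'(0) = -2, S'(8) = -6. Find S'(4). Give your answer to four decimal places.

Write M_i for S''(x_i). With h_i = 2, 2, 2, 2 and divided differences Δ_i = -2, 5, -6, 0, the continuity of S' gives the tridiagonal system
  2·M_0 + 8·M_1 + 2·M_2 = 6(Δ_1 - Δ_0) = 42
  2·M_1 + 8·M_2 + 2·M_3 = 6(Δ_2 - Δ_1) = -66
  2·M_2 + 8·M_3 + 2·M_4 = 6(Δ_3 - Δ_2) = 36
Clamped end conditions give two more equations: 2h_0·M_0 + h_0·M_1 = 6(Δ_0 - S'(0)) = 0 and h_3·M_3 + 2h_3·M_4 = 6(S'(8) - Δ_3) = -36.
Forward elimination and back-substitution give M_0 = -277/56, M_1 = 277/28, M_2 = -109/8, M_3 = 325/28, M_4 = -829/56.
On [4, 6], S'(x) = b_2 + 2c_2·(x - 4) + 3d_2·(x - 4)² with b_2 = Δ_2 - h_2(2M_2 + M_3)/6 = -11/14, c_2 = M_2/2 = -109/16, d_2 = (M_3 - M_2)/(6h_2) = 471/224. So S'(4) = -11/14.

-0.7857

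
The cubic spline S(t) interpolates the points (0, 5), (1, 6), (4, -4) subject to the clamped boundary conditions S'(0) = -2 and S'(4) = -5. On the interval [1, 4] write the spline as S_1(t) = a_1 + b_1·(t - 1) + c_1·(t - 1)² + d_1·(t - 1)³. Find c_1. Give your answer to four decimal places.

-2.5000

Put M_i = S'' at the i-th knot. Here h = (1, 3) and Δ = (1, -10/3), so the interior equations h_(i-1)·M_(i-1) + 2(h_(i-1)+h_i)·M_i + h_i·M_(i+1) = 6(Δ_i − Δ_(i-1)) read
  1·M_0 + 8·M_1 + 3·M_2 = 6(Δ_1 - Δ_0) = -26
Clamped end conditions give two more equations: 2h_0·M_0 + h_0·M_1 = 6(Δ_0 - S'(0)) = 18 and h_1·M_1 + 2h_1·M_2 = 6(S'(4) - Δ_1) = -10.
Hence M_0 = 23/2, M_1 = -5, M_2 = 5/6.
On [1, 4], with S_1(t) = a_1 + b_1·(t - 1) + c_1·(t - 1)² + d_1·(t - 1)³: c_1 = M_1/2 = -5/2, d_1 = (M_2 - M_1)/(6h_1) = 35/108, b_1 = Δ_1 - h_1(2M_1 + M_2)/6 = 5/4.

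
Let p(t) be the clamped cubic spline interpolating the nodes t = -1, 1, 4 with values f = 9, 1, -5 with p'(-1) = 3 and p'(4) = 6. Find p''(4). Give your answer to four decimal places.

Write σ_i for p''(x_i). With h_i = 2, 3 and divided differences Δ_i = -4, -2, the continuity of p' gives the tridiagonal system
  2·σ_0 + 10·σ_1 + 3·σ_2 = 6(Δ_1 - Δ_0) = 12
Clamped end conditions give two more equations: 2h_0·σ_0 + h_0·σ_1 = 6(Δ_0 - p'(-1)) = -42 and h_1·σ_1 + 2h_1·σ_2 = 6(p'(4) - Δ_1) = 48.
Hence σ_0 = -111/10, σ_1 = 6/5, σ_2 = 37/5.

7.4000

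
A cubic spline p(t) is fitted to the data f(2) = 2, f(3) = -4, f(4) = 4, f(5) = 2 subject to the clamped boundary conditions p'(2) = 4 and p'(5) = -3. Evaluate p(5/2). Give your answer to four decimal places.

With M_i denoting the second derivative at x_i, h_i = 1, 1, 1, and Δ_i = (y_(i+1) − y_i)/h_i = -6, 8, -2:
  1·M_0 + 4·M_1 + 1·M_2 = 6(Δ_1 - Δ_0) = 84
  1·M_1 + 4·M_2 + 1·M_3 = 6(Δ_2 - Δ_1) = -60
Clamped end conditions give two more equations: 2h_0·M_0 + h_0·M_1 = 6(Δ_0 - p'(2)) = -60 and h_2·M_2 + 2h_2·M_3 = 6(p'(5) - Δ_2) = -6.
Forward elimination and back-substitution give M_0 = -754/15, M_1 = 608/15, M_2 = -418/15, M_3 = 164/15.
On [2, 3], p(t) = 2 + 4·(t - 2) - 377/15·(t - 2)² + 227/15·(t - 2)³.
With (t - 2) = 1/2: p(5/2) = -47/120.

-0.3917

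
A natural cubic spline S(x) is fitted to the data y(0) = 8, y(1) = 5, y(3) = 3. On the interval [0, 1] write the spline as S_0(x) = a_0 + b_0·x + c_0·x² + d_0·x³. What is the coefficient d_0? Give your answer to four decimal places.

0.3333

Write m_i for S''(x_i). With h_i = 1, 2 and divided differences Δ_i = -3, -1, the continuity of S' gives the tridiagonal system
  1·m_0 + 6·m_1 + 2·m_2 = 6(Δ_1 - Δ_0) = 12
Natural end conditions: m_0 = m_2 = 0.
Solving the tridiagonal system: m_0 = 0, m_1 = 2, m_2 = 0.
On [0, 1], with S_0(x) = a_0 + b_0·x + c_0·x² + d_0·x³: c_0 = m_0/2 = 0, d_0 = (m_1 - m_0)/(6h_0) = 1/3, b_0 = Δ_0 - h_0(2m_0 + m_1)/6 = -10/3.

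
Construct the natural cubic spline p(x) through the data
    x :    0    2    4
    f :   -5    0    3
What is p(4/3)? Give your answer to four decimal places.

Let M_i = p''(x_i). Step sizes h_i = 2, 2; slopes of the chords Δ_i = (y_(i+1) - y_i)/h_i = 5/2, 3/2.
  2·M_0 + 8·M_1 + 2·M_2 = 6(Δ_1 - Δ_0) = -6
Natural end conditions: M_0 = M_2 = 0.
Hence M_0 = 0, M_1 = -3/4, M_2 = 0.
On [0, 2], p(x) = -5 + 11/4·x + 0·x² - 1/16·x³.
With x = 4/3: p(4/3) = -40/27.

-1.4815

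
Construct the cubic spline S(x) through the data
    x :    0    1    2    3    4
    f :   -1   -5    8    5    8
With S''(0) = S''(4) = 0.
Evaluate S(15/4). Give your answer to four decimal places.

6.5343

Put M_i = S'' at the i-th knot. Here h = (1, 1, 1, 1) and Δ = (-4, 13, -3, 3), so the interior equations h_(i-1)·M_(i-1) + 2(h_(i-1)+h_i)·M_i + h_i·M_(i+1) = 6(Δ_i − Δ_(i-1)) read
  1·M_0 + 4·M_1 + 1·M_2 = 6(Δ_1 - Δ_0) = 102
  1·M_1 + 4·M_2 + 1·M_3 = 6(Δ_2 - Δ_1) = -96
  1·M_2 + 4·M_3 + 1·M_4 = 6(Δ_3 - Δ_2) = 36
Natural end conditions: M_0 = M_4 = 0.
Forward elimination and back-substitution give M_0 = 0, M_1 = 975/28, M_2 = -261/7, M_3 = 513/28, M_4 = 0.
On [3, 4], S(x) = 5 - 87/28·(x - 3) + 513/56·(x - 3)² - 171/56·(x - 3)³.
With (x - 3) = 3/4: S(15/4) = 23419/3584.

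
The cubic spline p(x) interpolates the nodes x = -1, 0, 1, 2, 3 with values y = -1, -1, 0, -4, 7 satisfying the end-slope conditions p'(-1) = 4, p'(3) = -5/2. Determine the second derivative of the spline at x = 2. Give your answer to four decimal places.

Write M_i for p''(x_i). With h_i = 1, 1, 1, 1 and divided differences Δ_i = 0, 1, -4, 11, the continuity of p' gives the tridiagonal system
  1·M_0 + 4·M_1 + 1·M_2 = 6(Δ_1 - Δ_0) = 6
  1·M_1 + 4·M_2 + 1·M_3 = 6(Δ_2 - Δ_1) = -30
  1·M_2 + 4·M_3 + 1·M_4 = 6(Δ_3 - Δ_2) = 90
Clamped end conditions give two more equations: 2h_0·M_0 + h_0·M_1 = 6(Δ_0 - p'(-1)) = -24 and h_3·M_3 + 2h_3·M_4 = 6(p'(3) - Δ_3) = -81.
Forward elimination and back-substitution give M_0 = -985/56, M_1 = 313/28, M_2 = -169/8, M_3 = 1213/28, M_4 = -3481/56.

43.3214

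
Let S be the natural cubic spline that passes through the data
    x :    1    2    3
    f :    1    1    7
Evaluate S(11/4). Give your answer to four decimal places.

5.1484

Write M_i for S''(x_i). With h_i = 1, 1 and divided differences Δ_i = 0, 6, the continuity of S' gives the tridiagonal system
  1·M_0 + 4·M_1 + 1·M_2 = 6(Δ_1 - Δ_0) = 36
Natural end conditions: M_0 = M_2 = 0.
Hence M_0 = 0, M_1 = 9, M_2 = 0.
On [2, 3], S(x) = 1 + 3·(x - 2) + 9/2·(x - 2)² - 3/2·(x - 2)³.
With (x - 2) = 3/4: S(11/4) = 659/128.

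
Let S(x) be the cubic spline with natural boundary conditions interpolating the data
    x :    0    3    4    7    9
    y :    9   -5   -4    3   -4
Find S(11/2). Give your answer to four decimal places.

Let M_i = S''(x_i). Step sizes h_i = 3, 1, 3, 2; slopes of the chords Δ_i = (y_(i+1) - y_i)/h_i = -14/3, 1, 7/3, -7/2.
  3·M_0 + 8·M_1 + 1·M_2 = 6(Δ_1 - Δ_0) = 34
  1·M_1 + 8·M_2 + 3·M_3 = 6(Δ_2 - Δ_1) = 8
  3·M_2 + 10·M_3 + 2·M_4 = 6(Δ_3 - Δ_2) = -35
Natural end conditions: M_0 = M_4 = 0.
Solving the tridiagonal system: M_0 = 0, M_1 = 743/186, M_2 = 190/93, M_3 = -255/62, M_4 = 0.
On [4, 7], S(x) = -4 + 291/124·(x - 4) + 95/93·(x - 4)² - 1145/3348·(x - 4)³.
With (x - 4) = 3/2: S(11/2) = 659/992.

0.6643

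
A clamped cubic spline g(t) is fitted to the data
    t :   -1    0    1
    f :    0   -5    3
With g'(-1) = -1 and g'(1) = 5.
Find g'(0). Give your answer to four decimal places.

With M_i denoting the second derivative at x_i, h_i = 1, 1, and Δ_i = (y_(i+1) − y_i)/h_i = -5, 8:
  1·M_0 + 4·M_1 + 1·M_2 = 6(Δ_1 - Δ_0) = 78
Clamped end conditions give two more equations: 2h_0·M_0 + h_0·M_1 = 6(Δ_0 - g'(-1)) = -24 and h_1·M_1 + 2h_1·M_2 = 6(g'(1) - Δ_1) = -18.
Hence M_0 = -57/2, M_1 = 33, M_2 = -51/2.
On [0, 1], g'(t) = b_1 + 2c_1·t + 3d_1·t² with b_1 = Δ_1 - h_1(2M_1 + M_2)/6 = 5/4, c_1 = M_1/2 = 33/2, d_1 = (M_2 - M_1)/(6h_1) = -39/4. So g'(0) = 5/4.

1.2500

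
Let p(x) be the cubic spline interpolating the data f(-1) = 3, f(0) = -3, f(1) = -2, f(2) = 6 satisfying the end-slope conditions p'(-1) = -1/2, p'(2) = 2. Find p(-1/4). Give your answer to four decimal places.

With m_i denoting the second derivative at x_i, h_i = 1, 1, 1, and Δ_i = (y_(i+1) − y_i)/h_i = -6, 1, 8:
  1·m_0 + 4·m_1 + 1·m_2 = 6(Δ_1 - Δ_0) = 42
  1·m_1 + 4·m_2 + 1·m_3 = 6(Δ_2 - Δ_1) = 42
Clamped end conditions give two more equations: 2h_0·m_0 + h_0·m_1 = 6(Δ_0 - p'(-1)) = -33 and h_2·m_2 + 2h_2·m_3 = 6(p'(2) - Δ_2) = -36.
Solving: m_0 = -344/15, m_1 = 193/15, m_2 = 202/15, m_3 = -371/15.
On [-1, 0], p(x) = 3 - 1/2·(x + 1) - 172/15·(x + 1)² + 179/30·(x + 1)³.
With (x + 1) = 3/4: p(-1/4) = -837/640.

-1.3078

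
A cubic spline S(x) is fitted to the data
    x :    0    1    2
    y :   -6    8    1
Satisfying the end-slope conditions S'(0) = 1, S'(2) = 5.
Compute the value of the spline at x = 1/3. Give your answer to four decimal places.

-2.5000

With M_i denoting the second derivative at x_i, h_i = 1, 1, and Δ_i = (y_(i+1) − y_i)/h_i = 14, -7:
  1·M_0 + 4·M_1 + 1·M_2 = 6(Δ_1 - Δ_0) = -126
Clamped end conditions give two more equations: 2h_0·M_0 + h_0·M_1 = 6(Δ_0 - S'(0)) = 78 and h_1·M_1 + 2h_1·M_2 = 6(S'(2) - Δ_1) = 72.
Hence M_0 = 145/2, M_1 = -67, M_2 = 139/2.
On [0, 1], S(x) = -6 + 1·x + 145/4·x² - 93/4·x³.
With x = 1/3: S(1/3) = -5/2.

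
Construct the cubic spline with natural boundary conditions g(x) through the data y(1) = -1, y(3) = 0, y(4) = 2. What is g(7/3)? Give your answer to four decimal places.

-0.7037

With m_i denoting the second derivative at x_i, h_i = 2, 1, and Δ_i = (y_(i+1) − y_i)/h_i = 1/2, 2:
  2·m_0 + 6·m_1 + 1·m_2 = 6(Δ_1 - Δ_0) = 9
Natural end conditions: m_0 = m_2 = 0.
Hence m_0 = 0, m_1 = 3/2, m_2 = 0.
On [1, 3], g(x) = -1 + 0·(x - 1) + 0·(x - 1)² + 1/8·(x - 1)³.
With (x - 1) = 4/3: g(7/3) = -19/27.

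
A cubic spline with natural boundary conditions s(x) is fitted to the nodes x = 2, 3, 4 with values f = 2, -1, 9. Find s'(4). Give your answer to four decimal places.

13.2500

Let σ_i = s''(x_i). Step sizes h_i = 1, 1; slopes of the chords Δ_i = (y_(i+1) - y_i)/h_i = -3, 10.
  1·σ_0 + 4·σ_1 + 1·σ_2 = 6(Δ_1 - Δ_0) = 78
Natural end conditions: σ_0 = σ_2 = 0.
Hence σ_0 = 0, σ_1 = 39/2, σ_2 = 0.
On [3, 4], s'(x) = b_1 + 2c_1·(x - 3) + 3d_1·(x - 3)² with b_1 = Δ_1 - h_1(2σ_1 + σ_2)/6 = 7/2, c_1 = σ_1/2 = 39/4, d_1 = (σ_2 - σ_1)/(6h_1) = -13/4. So s'(4) = 53/4.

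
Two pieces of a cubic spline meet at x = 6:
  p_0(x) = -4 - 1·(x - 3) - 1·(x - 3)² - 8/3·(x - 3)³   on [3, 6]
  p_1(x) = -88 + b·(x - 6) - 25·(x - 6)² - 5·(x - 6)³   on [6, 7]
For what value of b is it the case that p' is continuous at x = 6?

-79

p_0'(x) = -1 - 2·(x - 3) - 8·(x - 3)², so p_0'(6) = -79. On the right, p_1'(6) = b, so b = -79.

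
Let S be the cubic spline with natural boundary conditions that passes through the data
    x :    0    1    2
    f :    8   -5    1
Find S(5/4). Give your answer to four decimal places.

-5.0586

Let σ_i = S''(x_i). Step sizes h_i = 1, 1; slopes of the chords Δ_i = (y_(i+1) - y_i)/h_i = -13, 6.
  1·σ_0 + 4·σ_1 + 1·σ_2 = 6(Δ_1 - Δ_0) = 114
Natural end conditions: σ_0 = σ_2 = 0.
Forward elimination and back-substitution give σ_0 = 0, σ_1 = 57/2, σ_2 = 0.
On [1, 2], S(x) = -5 - 7/2·(x - 1) + 57/4·(x - 1)² - 19/4·(x - 1)³.
With (x - 1) = 1/4: S(5/4) = -1295/256.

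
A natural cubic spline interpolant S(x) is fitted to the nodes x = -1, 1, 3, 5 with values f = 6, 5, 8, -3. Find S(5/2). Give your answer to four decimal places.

8.0938

Put m_i = S'' at the i-th knot. Here h = (2, 2, 2) and Δ = (-1/2, 3/2, -11/2), so the interior equations h_(i-1)·m_(i-1) + 2(h_(i-1)+h_i)·m_i + h_i·m_(i+1) = 6(Δ_i − Δ_(i-1)) read
  2·m_0 + 8·m_1 + 2·m_2 = 6(Δ_1 - Δ_0) = 12
  2·m_1 + 8·m_2 + 2·m_3 = 6(Δ_2 - Δ_1) = -42
Natural end conditions: m_0 = m_3 = 0.
Hence m_0 = 0, m_1 = 3, m_2 = -6, m_3 = 0.
On [1, 3], S(x) = 5 + 3/2·(x - 1) + 3/2·(x - 1)² - 3/4·(x - 1)³.
With (x - 1) = 3/2: S(5/2) = 259/32.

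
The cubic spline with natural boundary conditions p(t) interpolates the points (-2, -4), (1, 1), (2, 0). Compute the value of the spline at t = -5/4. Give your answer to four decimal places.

With M_i denoting the second derivative at x_i, h_i = 3, 1, and Δ_i = (y_(i+1) − y_i)/h_i = 5/3, -1:
  3·M_0 + 8·M_1 + 1·M_2 = 6(Δ_1 - Δ_0) = -16
Natural end conditions: M_0 = M_2 = 0.
Solving the tridiagonal system: M_0 = 0, M_1 = -2, M_2 = 0.
On [-2, 1], p(t) = -4 + 8/3·(t + 2) + 0·(t + 2)² - 1/9·(t + 2)³.
With (t + 2) = 3/4: p(-5/4) = -131/64.

-2.0469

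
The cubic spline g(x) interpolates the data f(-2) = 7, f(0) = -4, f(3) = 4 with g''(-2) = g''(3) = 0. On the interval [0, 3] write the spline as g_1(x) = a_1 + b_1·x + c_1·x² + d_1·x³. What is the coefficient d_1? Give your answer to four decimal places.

-0.2722

Let σ_i = g''(x_i). Step sizes h_i = 2, 3; slopes of the chords Δ_i = (y_(i+1) - y_i)/h_i = -11/2, 8/3.
  2·σ_0 + 10·σ_1 + 3·σ_2 = 6(Δ_1 - Δ_0) = 49
Natural end conditions: σ_0 = σ_2 = 0.
Solving: σ_0 = 0, σ_1 = 49/10, σ_2 = 0.
On [0, 3], with g_1(x) = a_1 + b_1·x + c_1·x² + d_1·x³: c_1 = σ_1/2 = 49/20, d_1 = (σ_2 - σ_1)/(6h_1) = -49/180, b_1 = Δ_1 - h_1(2σ_1 + σ_2)/6 = -67/30.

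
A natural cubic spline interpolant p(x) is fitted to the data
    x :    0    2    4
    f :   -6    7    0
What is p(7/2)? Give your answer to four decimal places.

Let M_i = p''(x_i). Step sizes h_i = 2, 2; slopes of the chords Δ_i = (y_(i+1) - y_i)/h_i = 13/2, -7/2.
  2·M_0 + 8·M_1 + 2·M_2 = 6(Δ_1 - Δ_0) = -60
Natural end conditions: M_0 = M_2 = 0.
Solving the tridiagonal system: M_0 = 0, M_1 = -15/2, M_2 = 0.
On [2, 4], p(x) = 7 + 3/2·(x - 2) - 15/4·(x - 2)² + 5/8·(x - 2)³.
With (x - 2) = 3/2: p(7/2) = 187/64.

2.9219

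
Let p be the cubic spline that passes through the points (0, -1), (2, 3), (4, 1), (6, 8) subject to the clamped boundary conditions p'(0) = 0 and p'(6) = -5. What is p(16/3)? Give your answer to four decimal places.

Write M_i for p''(x_i). With h_i = 2, 2, 2 and divided differences Δ_i = 2, -1, 7/2, the continuity of p' gives the tridiagonal system
  2·M_0 + 8·M_1 + 2·M_2 = 6(Δ_1 - Δ_0) = -18
  2·M_1 + 8·M_2 + 2·M_3 = 6(Δ_2 - Δ_1) = 27
Clamped end conditions give two more equations: 2h_0·M_0 + h_0·M_1 = 6(Δ_0 - p'(0)) = 12 and h_2·M_2 + 2h_2·M_3 = 6(p'(6) - Δ_2) = -51.
Forward elimination and back-substitution give M_0 = 181/30, M_1 = -91/15, M_2 = 277/30, M_3 = -521/30.
On [4, 6], p(x) = 1 + 47/15·(x - 4) + 277/60·(x - 4)² - 133/60·(x - 4)³.
With (x - 4) = 4/3: p(16/3) = 3293/405.

8.1309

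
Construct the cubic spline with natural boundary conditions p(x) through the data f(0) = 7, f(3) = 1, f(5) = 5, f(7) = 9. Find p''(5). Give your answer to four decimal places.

Put M_i = p'' at the i-th knot. Here h = (3, 2, 2) and Δ = (-2, 2, 2), so the interior equations h_(i-1)·M_(i-1) + 2(h_(i-1)+h_i)·M_i + h_i·M_(i+1) = 6(Δ_i − Δ_(i-1)) read
  3·M_0 + 10·M_1 + 2·M_2 = 6(Δ_1 - Δ_0) = 24
  2·M_1 + 8·M_2 + 2·M_3 = 6(Δ_2 - Δ_1) = 0
Natural end conditions: M_0 = M_3 = 0.
Solving the tridiagonal system: M_0 = 0, M_1 = 48/19, M_2 = -12/19, M_3 = 0.

-0.6316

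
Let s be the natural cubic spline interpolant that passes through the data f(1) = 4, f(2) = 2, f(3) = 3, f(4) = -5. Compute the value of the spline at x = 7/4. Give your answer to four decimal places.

Put m_i = s'' at the i-th knot. Here h = (1, 1, 1) and Δ = (-2, 1, -8), so the interior equations h_(i-1)·m_(i-1) + 2(h_(i-1)+h_i)·m_i + h_i·m_(i+1) = 6(Δ_i − Δ_(i-1)) read
  1·m_0 + 4·m_1 + 1·m_2 = 6(Δ_1 - Δ_0) = 18
  1·m_1 + 4·m_2 + 1·m_3 = 6(Δ_2 - Δ_1) = -54
Natural end conditions: m_0 = m_3 = 0.
Solving the tridiagonal system: m_0 = 0, m_1 = 42/5, m_2 = -78/5, m_3 = 0.
On [1, 2], s(x) = 4 - 17/5·(x - 1) + 0·(x - 1)² + 7/5·(x - 1)³.
With (x - 1) = 3/4: s(7/4) = 653/320.

2.0406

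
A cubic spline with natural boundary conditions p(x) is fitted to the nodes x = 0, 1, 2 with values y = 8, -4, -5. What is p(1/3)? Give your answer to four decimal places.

3.1852

Write σ_i for p''(x_i). With h_i = 1, 1 and divided differences Δ_i = -12, -1, the continuity of p' gives the tridiagonal system
  1·σ_0 + 4·σ_1 + 1·σ_2 = 6(Δ_1 - Δ_0) = 66
Natural end conditions: σ_0 = σ_2 = 0.
Hence σ_0 = 0, σ_1 = 33/2, σ_2 = 0.
On [0, 1], p(x) = 8 - 59/4·x + 0·x² + 11/4·x³.
With x = 1/3: p(1/3) = 86/27.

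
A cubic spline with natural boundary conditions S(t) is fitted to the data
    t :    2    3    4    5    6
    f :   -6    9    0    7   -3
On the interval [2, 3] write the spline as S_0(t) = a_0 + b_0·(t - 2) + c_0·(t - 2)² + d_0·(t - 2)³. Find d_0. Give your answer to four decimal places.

-7.8750

Write M_i for S''(x_i). With h_i = 1, 1, 1, 1 and divided differences Δ_i = 15, -9, 7, -10, the continuity of S' gives the tridiagonal system
  1·M_0 + 4·M_1 + 1·M_2 = 6(Δ_1 - Δ_0) = -144
  1·M_1 + 4·M_2 + 1·M_3 = 6(Δ_2 - Δ_1) = 96
  1·M_2 + 4·M_3 + 1·M_4 = 6(Δ_3 - Δ_2) = -102
Natural end conditions: M_0 = M_4 = 0.
Hence M_0 = 0, M_1 = -189/4, M_2 = 45, M_3 = -147/4, M_4 = 0.
On [2, 3], with S_0(t) = a_0 + b_0·(t - 2) + c_0·(t - 2)² + d_0·(t - 2)³: c_0 = M_0/2 = 0, d_0 = (M_1 - M_0)/(6h_0) = -63/8, b_0 = Δ_0 - h_0(2M_0 + M_1)/6 = 183/8.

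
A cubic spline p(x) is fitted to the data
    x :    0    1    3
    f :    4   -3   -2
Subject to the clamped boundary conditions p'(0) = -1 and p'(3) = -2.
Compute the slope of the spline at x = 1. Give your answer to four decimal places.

-6.0833

Let M_i = p''(x_i). Step sizes h_i = 1, 2; slopes of the chords Δ_i = (y_(i+1) - y_i)/h_i = -7, 1/2.
  1·M_0 + 6·M_1 + 2·M_2 = 6(Δ_1 - Δ_0) = 45
Clamped end conditions give two more equations: 2h_0·M_0 + h_0·M_1 = 6(Δ_0 - p'(0)) = -36 and h_1·M_1 + 2h_1·M_2 = 6(p'(3) - Δ_1) = -15.
Solving the tridiagonal system: M_0 = -155/6, M_1 = 47/3, M_2 = -139/12.
On [1, 3], p'(x) = b_1 + 2c_1·(x - 1) + 3d_1·(x - 1)² with b_1 = Δ_1 - h_1(2M_1 + M_2)/6 = -73/12, c_1 = M_1/2 = 47/6, d_1 = (M_2 - M_1)/(6h_1) = -109/48. So p'(1) = -73/12.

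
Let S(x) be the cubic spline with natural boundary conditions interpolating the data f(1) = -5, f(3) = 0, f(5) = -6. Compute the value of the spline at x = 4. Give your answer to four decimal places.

Write m_i for S''(x_i). With h_i = 2, 2 and divided differences Δ_i = 5/2, -3, the continuity of S' gives the tridiagonal system
  2·m_0 + 8·m_1 + 2·m_2 = 6(Δ_1 - Δ_0) = -33
Natural end conditions: m_0 = m_2 = 0.
Solving the tridiagonal system: m_0 = 0, m_1 = -33/8, m_2 = 0.
On [3, 5], S(x) = 0 - 1/4·(x - 3) - 33/16·(x - 3)² + 11/32·(x - 3)³.
With (x - 3) = 1: S(4) = -63/32.

-1.9688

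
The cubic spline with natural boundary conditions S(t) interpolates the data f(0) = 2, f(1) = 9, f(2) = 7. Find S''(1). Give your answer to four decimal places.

-13.5000

Write M_i for S''(x_i). With h_i = 1, 1 and divided differences Δ_i = 7, -2, the continuity of S' gives the tridiagonal system
  1·M_0 + 4·M_1 + 1·M_2 = 6(Δ_1 - Δ_0) = -54
Natural end conditions: M_0 = M_2 = 0.
Solving: M_0 = 0, M_1 = -27/2, M_2 = 0.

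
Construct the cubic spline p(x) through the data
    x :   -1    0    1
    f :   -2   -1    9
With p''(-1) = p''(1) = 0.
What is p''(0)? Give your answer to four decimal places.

13.5000

Write M_i for p''(x_i). With h_i = 1, 1 and divided differences Δ_i = 1, 10, the continuity of p' gives the tridiagonal system
  1·M_0 + 4·M_1 + 1·M_2 = 6(Δ_1 - Δ_0) = 54
Natural end conditions: M_0 = M_2 = 0.
Solving: M_0 = 0, M_1 = 27/2, M_2 = 0.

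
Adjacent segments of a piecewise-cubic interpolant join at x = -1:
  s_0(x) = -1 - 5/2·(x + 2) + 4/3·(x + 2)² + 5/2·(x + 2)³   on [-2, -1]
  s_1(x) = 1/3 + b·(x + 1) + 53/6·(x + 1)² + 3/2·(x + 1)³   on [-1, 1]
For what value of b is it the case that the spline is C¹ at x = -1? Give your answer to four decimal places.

s_0'(x) = -5/2 + 8/3·(x + 2) + 15/2·(x + 2)², so s_0'(-1) = 23/3. On the right, s_1'(-1) = b, so b = 23/3.

7.6667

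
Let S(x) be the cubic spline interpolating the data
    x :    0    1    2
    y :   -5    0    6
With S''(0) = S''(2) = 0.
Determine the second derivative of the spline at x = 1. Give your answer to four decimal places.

Let σ_i = S''(x_i). Step sizes h_i = 1, 1; slopes of the chords Δ_i = (y_(i+1) - y_i)/h_i = 5, 6.
  1·σ_0 + 4·σ_1 + 1·σ_2 = 6(Δ_1 - Δ_0) = 6
Natural end conditions: σ_0 = σ_2 = 0.
Solving: σ_0 = 0, σ_1 = 3/2, σ_2 = 0.

1.5000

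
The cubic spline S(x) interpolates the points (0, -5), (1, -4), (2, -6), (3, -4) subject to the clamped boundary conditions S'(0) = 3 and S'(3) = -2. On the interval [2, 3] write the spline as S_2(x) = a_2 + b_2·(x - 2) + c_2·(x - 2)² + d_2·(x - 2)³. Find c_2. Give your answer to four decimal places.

Write M_i for S''(x_i). With h_i = 1, 1, 1 and divided differences Δ_i = 1, -2, 2, the continuity of S' gives the tridiagonal system
  1·M_0 + 4·M_1 + 1·M_2 = 6(Δ_1 - Δ_0) = -18
  1·M_1 + 4·M_2 + 1·M_3 = 6(Δ_2 - Δ_1) = 24
Clamped end conditions give two more equations: 2h_0·M_0 + h_0·M_1 = 6(Δ_0 - S'(0)) = -12 and h_2·M_2 + 2h_2·M_3 = 6(S'(3) - Δ_2) = -24.
Solving: M_0 = -38/15, M_1 = -104/15, M_2 = 184/15, M_3 = -272/15.
On [2, 3], with S_2(x) = a_2 + b_2·(x - 2) + c_2·(x - 2)² + d_2·(x - 2)³: c_2 = M_2/2 = 92/15, d_2 = (M_3 - M_2)/(6h_2) = -76/15, b_2 = Δ_2 - h_2(2M_2 + M_3)/6 = 14/15.

6.1333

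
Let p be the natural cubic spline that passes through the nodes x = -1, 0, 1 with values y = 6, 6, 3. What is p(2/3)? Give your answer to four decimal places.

4.2222

With m_i denoting the second derivative at x_i, h_i = 1, 1, and Δ_i = (y_(i+1) − y_i)/h_i = 0, -3:
  1·m_0 + 4·m_1 + 1·m_2 = 6(Δ_1 - Δ_0) = -18
Natural end conditions: m_0 = m_2 = 0.
Forward elimination and back-substitution give m_0 = 0, m_1 = -9/2, m_2 = 0.
On [0, 1], p(x) = 6 - 3/2·x - 9/4·x² + 3/4·x³.
With x = 2/3: p(2/3) = 38/9.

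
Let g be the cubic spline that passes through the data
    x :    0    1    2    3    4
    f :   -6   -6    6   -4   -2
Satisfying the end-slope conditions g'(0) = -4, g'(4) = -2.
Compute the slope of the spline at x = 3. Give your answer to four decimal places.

-5.6071

Put m_i = g'' at the i-th knot. Here h = (1, 1, 1, 1) and Δ = (0, 12, -10, 2), so the interior equations h_(i-1)·m_(i-1) + 2(h_(i-1)+h_i)·m_i + h_i·m_(i+1) = 6(Δ_i − Δ_(i-1)) read
  1·m_0 + 4·m_1 + 1·m_2 = 6(Δ_1 - Δ_0) = 72
  1·m_1 + 4·m_2 + 1·m_3 = 6(Δ_2 - Δ_1) = -132
  1·m_2 + 4·m_3 + 1·m_4 = 6(Δ_3 - Δ_2) = 72
Clamped end conditions give two more equations: 2h_0·m_0 + h_0·m_1 = 6(Δ_0 - g'(0)) = 24 and h_3·m_3 + 2h_3·m_4 = 6(g'(4) - Δ_3) = -24.
Solving: m_0 = -53/14, m_1 = 221/7, m_2 = -101/2, m_3 = 269/7, m_4 = -437/14.
On [3, 4], g'(x) = b_3 + 2c_3·(x - 3) + 3d_3·(x - 3)² with b_3 = Δ_3 - h_3(2m_3 + m_4)/6 = -157/28, c_3 = m_3/2 = 269/14, d_3 = (m_4 - m_3)/(6h_3) = -325/28. So g'(3) = -157/28.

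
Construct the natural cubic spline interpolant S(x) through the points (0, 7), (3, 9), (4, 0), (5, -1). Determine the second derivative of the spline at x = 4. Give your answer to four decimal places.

14.2581

Let M_i = S''(x_i). Step sizes h_i = 3, 1, 1; slopes of the chords Δ_i = (y_(i+1) - y_i)/h_i = 2/3, -9, -1.
  3·M_0 + 8·M_1 + 1·M_2 = 6(Δ_1 - Δ_0) = -58
  1·M_1 + 4·M_2 + 1·M_3 = 6(Δ_2 - Δ_1) = 48
Natural end conditions: M_0 = M_3 = 0.
Solving the tridiagonal system: M_0 = 0, M_1 = -280/31, M_2 = 442/31, M_3 = 0.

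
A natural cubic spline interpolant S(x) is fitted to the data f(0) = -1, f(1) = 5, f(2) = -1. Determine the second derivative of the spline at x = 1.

With M_i denoting the second derivative at x_i, h_i = 1, 1, and Δ_i = (y_(i+1) − y_i)/h_i = 6, -6:
  1·M_0 + 4·M_1 + 1·M_2 = 6(Δ_1 - Δ_0) = -72
Natural end conditions: M_0 = M_2 = 0.
Hence M_0 = 0, M_1 = -18, M_2 = 0.

-18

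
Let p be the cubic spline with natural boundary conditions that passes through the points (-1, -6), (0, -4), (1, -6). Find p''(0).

With m_i denoting the second derivative at x_i, h_i = 1, 1, and Δ_i = (y_(i+1) − y_i)/h_i = 2, -2:
  1·m_0 + 4·m_1 + 1·m_2 = 6(Δ_1 - Δ_0) = -24
Natural end conditions: m_0 = m_2 = 0.
Forward elimination and back-substitution give m_0 = 0, m_1 = -6, m_2 = 0.

-6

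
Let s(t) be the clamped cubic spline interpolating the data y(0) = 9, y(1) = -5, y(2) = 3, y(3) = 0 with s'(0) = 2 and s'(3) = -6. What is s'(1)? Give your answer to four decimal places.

Put M_i = s'' at the i-th knot. Here h = (1, 1, 1) and Δ = (-14, 8, -3), so the interior equations h_(i-1)·M_(i-1) + 2(h_(i-1)+h_i)·M_i + h_i·M_(i+1) = 6(Δ_i − Δ_(i-1)) read
  1·M_0 + 4·M_1 + 1·M_2 = 6(Δ_1 - Δ_0) = 132
  1·M_1 + 4·M_2 + 1·M_3 = 6(Δ_2 - Δ_1) = -66
Clamped end conditions give two more equations: 2h_0·M_0 + h_0·M_1 = 6(Δ_0 - s'(0)) = -96 and h_2·M_2 + 2h_2·M_3 = 6(s'(3) - Δ_2) = -18.
Hence M_0 = -1178/15, M_1 = 916/15, M_2 = -506/15, M_3 = 118/15.
On [1, 2], s'(t) = b_1 + 2c_1·(t - 1) + 3d_1·(t - 1)² with b_1 = Δ_1 - h_1(2M_1 + M_2)/6 = -101/15, c_1 = M_1/2 = 458/15, d_1 = (M_2 - M_1)/(6h_1) = -79/5. So s'(1) = -101/15.

-6.7333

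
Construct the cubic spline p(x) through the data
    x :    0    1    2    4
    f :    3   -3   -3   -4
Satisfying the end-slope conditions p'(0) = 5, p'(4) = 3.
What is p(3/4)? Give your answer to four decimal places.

Put M_i = p'' at the i-th knot. Here h = (1, 1, 2) and Δ = (-6, 0, -1/2), so the interior equations h_(i-1)·M_(i-1) + 2(h_(i-1)+h_i)·M_i + h_i·M_(i+1) = 6(Δ_i − Δ_(i-1)) read
  1·M_0 + 4·M_1 + 1·M_2 = 6(Δ_1 - Δ_0) = 36
  1·M_1 + 6·M_2 + 2·M_3 = 6(Δ_2 - Δ_1) = -3
Clamped end conditions give two more equations: 2h_0·M_0 + h_0·M_1 = 6(Δ_0 - p'(0)) = -66 and h_2·M_2 + 2h_2·M_3 = 6(p'(4) - Δ_2) = 21.
Solving: M_0 = -965/22, M_1 = 239/11, M_2 = -155/22, M_3 = 193/22.
On [0, 1], p(x) = 3 + 5·x - 965/44·x² + 481/44·x³.
With x = 3/4: p(3/4) = -2745/2816.

-0.9748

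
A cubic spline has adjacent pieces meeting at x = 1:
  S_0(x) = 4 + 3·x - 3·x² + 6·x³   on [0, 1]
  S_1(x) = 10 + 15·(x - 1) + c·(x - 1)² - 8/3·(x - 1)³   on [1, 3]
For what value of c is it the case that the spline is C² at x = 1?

15

S_0''(x) = -6 + 36·x, so S_0''(1) = 30. On the right, S_1''(1) = 2c, so c = 15.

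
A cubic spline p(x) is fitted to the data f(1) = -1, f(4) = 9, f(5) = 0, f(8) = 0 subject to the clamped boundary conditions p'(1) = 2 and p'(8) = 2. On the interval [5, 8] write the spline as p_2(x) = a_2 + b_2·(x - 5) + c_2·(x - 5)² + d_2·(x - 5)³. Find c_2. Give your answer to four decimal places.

With σ_i denoting the second derivative at x_i, h_i = 3, 1, 3, and Δ_i = (y_(i+1) − y_i)/h_i = 10/3, -9, 0:
  3·σ_0 + 8·σ_1 + 1·σ_2 = 6(Δ_1 - Δ_0) = -74
  1·σ_1 + 8·σ_2 + 3·σ_3 = 6(Δ_2 - Δ_1) = 54
Clamped end conditions give two more equations: 2h_0·σ_0 + h_0·σ_1 = 6(Δ_0 - p'(1)) = 8 and h_2·σ_2 + 2h_2·σ_3 = 6(p'(8) - Δ_2) = 12.
Solving the tridiagonal system: σ_0 = 266/33, σ_1 = -148/11, σ_2 = 104/11, σ_3 = -30/11.
On [5, 8], with p_2(x) = a_2 + b_2·(x - 5) + c_2·(x - 5)² + d_2·(x - 5)³: c_2 = σ_2/2 = 52/11, d_2 = (σ_3 - σ_2)/(6h_2) = -67/99, b_2 = Δ_2 - h_2(2σ_2 + σ_3)/6 = -89/11.

4.7273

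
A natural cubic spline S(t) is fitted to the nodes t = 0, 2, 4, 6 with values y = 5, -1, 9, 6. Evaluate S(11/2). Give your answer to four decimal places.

Write M_i for S''(x_i). With h_i = 2, 2, 2 and divided differences Δ_i = -3, 5, -3/2, the continuity of S' gives the tridiagonal system
  2·M_0 + 8·M_1 + 2·M_2 = 6(Δ_1 - Δ_0) = 48
  2·M_1 + 8·M_2 + 2·M_3 = 6(Δ_2 - Δ_1) = -39
Natural end conditions: M_0 = M_3 = 0.
Hence M_0 = 0, M_1 = 77/10, M_2 = -34/5, M_3 = 0.
On [4, 6], S(t) = 9 + 91/30·(t - 4) - 17/5·(t - 4)² + 17/30·(t - 4)³.
With (t - 4) = 3/2: S(11/2) = 125/16.

7.8125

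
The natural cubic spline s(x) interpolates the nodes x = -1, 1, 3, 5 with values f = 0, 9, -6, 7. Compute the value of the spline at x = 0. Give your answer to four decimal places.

7.6000

Let m_i = s''(x_i). Step sizes h_i = 2, 2, 2; slopes of the chords Δ_i = (y_(i+1) - y_i)/h_i = 9/2, -15/2, 13/2.
  2·m_0 + 8·m_1 + 2·m_2 = 6(Δ_1 - Δ_0) = -72
  2·m_1 + 8·m_2 + 2·m_3 = 6(Δ_2 - Δ_1) = 84
Natural end conditions: m_0 = m_3 = 0.
Forward elimination and back-substitution give m_0 = 0, m_1 = -62/5, m_2 = 68/5, m_3 = 0.
On [-1, 1], s(x) = 0 + 259/30·(x + 1) + 0·(x + 1)² - 31/30·(x + 1)³.
With (x + 1) = 1: s(0) = 38/5.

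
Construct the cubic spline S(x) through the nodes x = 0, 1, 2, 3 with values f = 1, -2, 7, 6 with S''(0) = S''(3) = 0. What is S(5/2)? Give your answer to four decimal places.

Write M_i for S''(x_i). With h_i = 1, 1, 1 and divided differences Δ_i = -3, 9, -1, the continuity of S' gives the tridiagonal system
  1·M_0 + 4·M_1 + 1·M_2 = 6(Δ_1 - Δ_0) = 72
  1·M_1 + 4·M_2 + 1·M_3 = 6(Δ_2 - Δ_1) = -60
Natural end conditions: M_0 = M_3 = 0.
Solving the tridiagonal system: M_0 = 0, M_1 = 116/5, M_2 = -104/5, M_3 = 0.
On [2, 3], S(x) = 7 + 89/15·(x - 2) - 52/5·(x - 2)² + 52/15·(x - 2)³.
With (x - 2) = 1/2: S(5/2) = 39/5.

7.8000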